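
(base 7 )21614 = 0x154A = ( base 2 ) 1010101001010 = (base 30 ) 61k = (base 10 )5450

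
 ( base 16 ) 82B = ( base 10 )2091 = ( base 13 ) c4b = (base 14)A95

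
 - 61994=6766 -68760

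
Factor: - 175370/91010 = -923/479 = - 13^1*71^1*479^( - 1 )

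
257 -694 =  -437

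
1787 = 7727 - 5940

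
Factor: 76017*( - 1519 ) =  -3^1*7^2*31^1*25339^1 = - 115469823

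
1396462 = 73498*19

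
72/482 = 36/241 = 0.15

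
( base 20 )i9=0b101110001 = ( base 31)bs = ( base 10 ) 369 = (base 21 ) HC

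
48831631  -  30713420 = 18118211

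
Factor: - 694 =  - 2^1*347^1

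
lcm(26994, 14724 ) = 161964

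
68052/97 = 68052/97 =701.57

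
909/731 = 909/731 = 1.24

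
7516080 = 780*9636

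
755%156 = 131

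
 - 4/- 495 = 4/495  =  0.01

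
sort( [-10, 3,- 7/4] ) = [ - 10,  -  7/4, 3]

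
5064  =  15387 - 10323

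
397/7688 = 397/7688 = 0.05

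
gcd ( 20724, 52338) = 66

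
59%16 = 11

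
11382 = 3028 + 8354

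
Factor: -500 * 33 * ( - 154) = 2^3*3^1*5^3*7^1*11^2 = 2541000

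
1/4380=1/4380 =0.00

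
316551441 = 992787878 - 676236437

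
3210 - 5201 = -1991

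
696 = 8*87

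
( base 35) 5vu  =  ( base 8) 16110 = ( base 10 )7240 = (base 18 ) 1464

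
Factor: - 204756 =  - 2^2*3^1*113^1*151^1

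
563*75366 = 42431058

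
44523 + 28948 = 73471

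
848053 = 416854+431199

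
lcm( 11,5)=55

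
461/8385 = 461/8385=0.05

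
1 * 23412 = 23412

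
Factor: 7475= 5^2*13^1 * 23^1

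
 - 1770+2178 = 408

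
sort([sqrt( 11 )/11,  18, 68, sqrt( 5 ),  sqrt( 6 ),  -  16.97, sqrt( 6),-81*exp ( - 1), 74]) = [ - 81*exp (-1 ), - 16.97,sqrt(11 )/11,sqrt(5 ), sqrt (6 ),  sqrt ( 6), 18, 68,  74] 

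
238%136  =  102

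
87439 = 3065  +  84374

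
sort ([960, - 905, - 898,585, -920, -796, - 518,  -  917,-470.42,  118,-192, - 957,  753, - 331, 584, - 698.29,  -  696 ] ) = [  -  957, - 920, - 917,  -  905, - 898 , - 796, - 698.29,- 696, - 518 , - 470.42, - 331, - 192,118, 584, 585, 753, 960] 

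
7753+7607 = 15360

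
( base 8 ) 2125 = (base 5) 13414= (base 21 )2AH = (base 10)1109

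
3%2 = 1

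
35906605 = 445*80689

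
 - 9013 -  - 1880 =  - 7133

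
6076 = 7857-1781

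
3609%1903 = 1706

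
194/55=194/55 = 3.53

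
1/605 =1/605=0.00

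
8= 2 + 6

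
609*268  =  163212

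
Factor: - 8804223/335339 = -3^2*41^( - 1)*349^1*2803^1*8179^( - 1) 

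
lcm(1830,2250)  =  137250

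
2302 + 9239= 11541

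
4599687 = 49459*93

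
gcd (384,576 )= 192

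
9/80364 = 3/26788 = 0.00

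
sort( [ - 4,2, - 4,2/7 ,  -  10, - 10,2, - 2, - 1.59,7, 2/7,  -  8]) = [ - 10, - 10, - 8, - 4, - 4, - 2,-1.59, 2/7 , 2/7,2,2,7 ]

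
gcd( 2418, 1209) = 1209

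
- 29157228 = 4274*( - 6822) 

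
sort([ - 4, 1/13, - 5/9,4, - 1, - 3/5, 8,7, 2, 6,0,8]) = [ - 4,  -  1, - 3/5, - 5/9, 0,1/13  ,  2, 4,6 , 7, 8,8]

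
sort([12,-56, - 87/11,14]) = [ - 56, - 87/11,12,14] 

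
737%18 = 17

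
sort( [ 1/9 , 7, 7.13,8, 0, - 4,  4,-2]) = [  -  4,- 2,0, 1/9,4,7, 7.13,8 ] 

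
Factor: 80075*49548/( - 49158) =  - 2^1*3^( - 1)*5^2*2731^( - 1)  *  3203^1*4129^1 = - 661259350/8193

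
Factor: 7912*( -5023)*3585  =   - 142474983960 = - 2^3*3^1*5^1*23^1*43^1*239^1* 5023^1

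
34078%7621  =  3594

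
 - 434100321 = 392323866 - 826424187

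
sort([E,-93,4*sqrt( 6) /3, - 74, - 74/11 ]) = [ - 93,-74,-74/11, E, 4 *sqrt (6 ) /3]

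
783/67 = 11 + 46/67   =  11.69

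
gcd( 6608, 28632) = 8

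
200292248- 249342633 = -49050385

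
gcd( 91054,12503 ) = 1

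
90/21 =30/7 = 4.29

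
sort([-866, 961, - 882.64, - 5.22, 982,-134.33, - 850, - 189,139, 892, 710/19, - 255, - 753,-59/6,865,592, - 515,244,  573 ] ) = [ - 882.64, -866, - 850, - 753, - 515,- 255, - 189,  -  134.33, - 59/6  , - 5.22, 710/19, 139,244,573,592,865 , 892,  961, 982]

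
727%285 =157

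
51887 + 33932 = 85819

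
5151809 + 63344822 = 68496631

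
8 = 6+2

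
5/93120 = 1/18624 = 0.00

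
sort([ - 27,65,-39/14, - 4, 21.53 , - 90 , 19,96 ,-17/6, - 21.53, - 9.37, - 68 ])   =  [ - 90,-68, - 27, - 21.53, - 9.37,-4, -17/6,- 39/14,19,21.53, 65,96]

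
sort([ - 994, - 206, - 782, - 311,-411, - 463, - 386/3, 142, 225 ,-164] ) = [ - 994, - 782, - 463, - 411  , - 311, - 206, -164, - 386/3, 142, 225] 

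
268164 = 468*573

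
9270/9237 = 1  +  11/3079= 1.00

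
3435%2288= 1147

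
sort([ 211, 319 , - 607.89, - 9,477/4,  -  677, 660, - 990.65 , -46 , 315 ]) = [ - 990.65, - 677, -607.89 , - 46, - 9 , 477/4,211,315,319, 660]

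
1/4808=1/4808 = 0.00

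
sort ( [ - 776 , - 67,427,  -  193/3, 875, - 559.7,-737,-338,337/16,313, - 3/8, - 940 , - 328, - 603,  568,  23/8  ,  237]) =[ - 940, - 776, - 737, - 603,- 559.7,-338, - 328, - 67, - 193/3, - 3/8, 23/8, 337/16  ,  237,313  ,  427,568, 875]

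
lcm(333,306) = 11322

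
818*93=76074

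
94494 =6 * 15749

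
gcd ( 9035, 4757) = 1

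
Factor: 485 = 5^1*97^1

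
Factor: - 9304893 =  - 3^2*13^1*67^1*1187^1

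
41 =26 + 15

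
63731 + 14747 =78478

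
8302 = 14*593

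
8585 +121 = 8706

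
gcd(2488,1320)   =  8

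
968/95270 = 484/47635 = 0.01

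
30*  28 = 840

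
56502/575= 98 + 152/575  =  98.26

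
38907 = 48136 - 9229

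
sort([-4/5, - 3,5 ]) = [ - 3, - 4/5,5]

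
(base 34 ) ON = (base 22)1G3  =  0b1101000111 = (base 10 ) 839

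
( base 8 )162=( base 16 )72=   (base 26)4A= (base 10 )114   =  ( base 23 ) 4M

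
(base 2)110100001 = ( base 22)il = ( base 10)417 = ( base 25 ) gh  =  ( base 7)1134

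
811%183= 79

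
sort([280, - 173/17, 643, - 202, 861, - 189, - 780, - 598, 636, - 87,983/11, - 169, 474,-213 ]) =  [ - 780, - 598,-213, - 202, - 189, - 169 ,  -  87,  -  173/17 , 983/11, 280, 474, 636, 643, 861 ]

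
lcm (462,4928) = 14784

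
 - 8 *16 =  - 128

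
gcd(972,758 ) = 2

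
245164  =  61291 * 4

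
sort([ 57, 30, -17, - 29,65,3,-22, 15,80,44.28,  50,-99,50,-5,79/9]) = [-99,-29, - 22,-17,-5,3,79/9,15, 30,44.28, 50, 50,57,65,80 ] 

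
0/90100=0= 0.00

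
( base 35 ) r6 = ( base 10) 951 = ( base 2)1110110111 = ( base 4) 32313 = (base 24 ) 1FF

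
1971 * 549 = 1082079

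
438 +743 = 1181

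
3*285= 855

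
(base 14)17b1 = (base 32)45F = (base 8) 10257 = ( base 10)4271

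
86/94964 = 43/47482  =  0.00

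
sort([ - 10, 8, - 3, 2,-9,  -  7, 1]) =[ - 10, - 9, - 7, - 3, 1, 2,8 ]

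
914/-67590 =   -  1 + 33338/33795 = - 0.01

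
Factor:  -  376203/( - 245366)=2^( - 1) * 3^1*11^ ( - 1 )*19^(-1) * 89^1*587^( - 1)*1409^1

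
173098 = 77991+95107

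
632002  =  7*90286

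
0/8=0= 0.00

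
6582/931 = 7  +  65/931 = 7.07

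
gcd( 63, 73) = 1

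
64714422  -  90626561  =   -25912139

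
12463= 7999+4464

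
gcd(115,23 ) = 23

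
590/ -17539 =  - 1 + 16949/17539 = - 0.03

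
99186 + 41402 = 140588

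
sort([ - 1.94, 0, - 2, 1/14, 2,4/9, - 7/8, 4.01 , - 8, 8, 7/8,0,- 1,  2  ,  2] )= [-8, - 2, - 1.94,-1, - 7/8, 0, 0, 1/14,4/9, 7/8, 2, 2,2, 4.01, 8 ]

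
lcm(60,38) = 1140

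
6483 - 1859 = 4624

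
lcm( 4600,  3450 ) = 13800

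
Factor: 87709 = 139^1*631^1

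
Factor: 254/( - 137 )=-2^1*127^1 * 137^( -1)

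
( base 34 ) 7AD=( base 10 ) 8445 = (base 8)20375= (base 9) 12523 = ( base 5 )232240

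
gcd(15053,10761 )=1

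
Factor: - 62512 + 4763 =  - 57749= - 17^1 * 43^1 * 79^1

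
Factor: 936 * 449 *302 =126919728 = 2^4*3^2*13^1*151^1*449^1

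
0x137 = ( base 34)95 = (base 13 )1ac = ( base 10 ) 311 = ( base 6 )1235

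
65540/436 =150 + 35/109 = 150.32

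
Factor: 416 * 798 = 331968 = 2^6*3^1*7^1 * 13^1*19^1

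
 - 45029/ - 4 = 11257 + 1/4 = 11257.25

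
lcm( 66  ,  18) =198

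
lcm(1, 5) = 5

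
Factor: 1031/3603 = 3^( - 1 )*1031^1*1201^( - 1) 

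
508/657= 508/657=0.77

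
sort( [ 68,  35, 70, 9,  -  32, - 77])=[ - 77, - 32,9,35, 68, 70]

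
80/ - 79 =- 80/79 = -1.01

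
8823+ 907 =9730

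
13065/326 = 13065/326  =  40.08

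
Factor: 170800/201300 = 2^2*3^( - 1) * 7^1*11^( - 1 )  =  28/33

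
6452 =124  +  6328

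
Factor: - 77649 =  - 3^1*11^1*13^1*181^1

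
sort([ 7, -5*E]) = [-5  *E , 7] 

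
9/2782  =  9/2782 = 0.00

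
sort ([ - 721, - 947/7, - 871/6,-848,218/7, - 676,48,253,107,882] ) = [ - 848 , - 721, - 676, - 871/6, - 947/7 , 218/7 , 48,107, 253,882] 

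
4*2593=10372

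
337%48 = 1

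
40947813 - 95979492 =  -55031679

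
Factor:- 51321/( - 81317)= 3^1 * 233^( - 1)*349^ ( - 1 ) * 17107^1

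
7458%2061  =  1275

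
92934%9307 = 9171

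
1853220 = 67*27660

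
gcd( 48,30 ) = 6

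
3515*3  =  10545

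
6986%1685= 246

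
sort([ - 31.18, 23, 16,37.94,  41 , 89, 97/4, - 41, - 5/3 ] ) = [ - 41, - 31.18 ,-5/3,16,23,97/4, 37.94, 41, 89]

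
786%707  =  79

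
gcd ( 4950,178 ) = 2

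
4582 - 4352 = 230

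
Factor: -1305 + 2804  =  1499^1 = 1499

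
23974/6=3995 + 2/3=3995.67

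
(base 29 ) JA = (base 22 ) 13b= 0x231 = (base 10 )561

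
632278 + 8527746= 9160024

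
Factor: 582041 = 127^1 * 4583^1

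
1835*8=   14680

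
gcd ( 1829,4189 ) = 59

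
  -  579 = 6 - 585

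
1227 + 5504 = 6731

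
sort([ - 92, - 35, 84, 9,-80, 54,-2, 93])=[- 92, - 80,-35, - 2,9,54, 84, 93]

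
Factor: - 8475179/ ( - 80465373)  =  3^( - 3)*239^1*587^( - 1)*5077^(  -  1)* 35461^1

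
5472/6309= 608/701 = 0.87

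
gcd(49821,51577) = 1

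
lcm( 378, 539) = 29106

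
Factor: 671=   11^1 * 61^1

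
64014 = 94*681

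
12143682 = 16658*729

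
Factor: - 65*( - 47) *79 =241345= 5^1 * 13^1* 47^1*79^1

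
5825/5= 1165 = 1165.00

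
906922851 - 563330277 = 343592574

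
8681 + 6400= 15081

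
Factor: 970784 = 2^5*23^1*1319^1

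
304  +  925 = 1229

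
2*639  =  1278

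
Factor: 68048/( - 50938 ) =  -2^3*4253^1 * 25469^( - 1) = - 34024/25469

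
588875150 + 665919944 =1254795094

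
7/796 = 7/796 =0.01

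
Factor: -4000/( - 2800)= 10/7= 2^1 *5^1*7^( - 1)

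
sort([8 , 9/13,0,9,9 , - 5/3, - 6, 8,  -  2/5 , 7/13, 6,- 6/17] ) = [ - 6, - 5/3,-2/5,  -  6/17,0, 7/13,9/13,6 , 8,8,  9, 9]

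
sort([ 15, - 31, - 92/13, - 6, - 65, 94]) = [ - 65,-31, - 92/13, - 6,15, 94]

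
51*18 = 918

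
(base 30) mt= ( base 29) nm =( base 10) 689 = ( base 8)1261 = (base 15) 30E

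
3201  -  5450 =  - 2249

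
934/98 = 467/49 = 9.53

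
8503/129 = 65 + 118/129= 65.91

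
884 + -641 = 243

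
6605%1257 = 320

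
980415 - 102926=877489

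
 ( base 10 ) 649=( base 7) 1615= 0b1010001001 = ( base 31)KT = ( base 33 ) JM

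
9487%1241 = 800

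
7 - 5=2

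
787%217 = 136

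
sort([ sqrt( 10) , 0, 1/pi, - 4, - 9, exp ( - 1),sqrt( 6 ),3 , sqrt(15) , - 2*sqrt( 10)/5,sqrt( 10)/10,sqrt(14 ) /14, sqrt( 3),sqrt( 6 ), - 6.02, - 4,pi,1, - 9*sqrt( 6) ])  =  [  -  9*sqrt( 6 ), - 9, - 6.02, - 4, - 4, - 2 * sqrt( 10)/5,0,sqrt (14) /14,sqrt(10)/10,1/pi,exp( - 1),1, sqrt( 3), sqrt( 6),sqrt( 6),3,pi,sqrt( 10),sqrt( 15)] 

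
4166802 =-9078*( - 459 )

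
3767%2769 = 998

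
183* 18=3294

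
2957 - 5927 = - 2970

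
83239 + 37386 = 120625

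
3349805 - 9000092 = - 5650287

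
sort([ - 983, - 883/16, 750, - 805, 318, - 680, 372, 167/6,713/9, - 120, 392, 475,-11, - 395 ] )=[ - 983, - 805, - 680,-395, - 120, - 883/16, - 11 , 167/6,713/9,318, 372,392, 475, 750]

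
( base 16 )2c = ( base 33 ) 1B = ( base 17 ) 2a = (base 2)101100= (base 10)44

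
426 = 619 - 193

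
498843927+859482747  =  1358326674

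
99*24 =2376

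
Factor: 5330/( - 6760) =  - 2^( - 2)*13^( - 1)*41^1  =  -41/52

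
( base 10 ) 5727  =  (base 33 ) 58I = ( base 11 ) 4337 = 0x165f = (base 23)AJ0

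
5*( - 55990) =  - 279950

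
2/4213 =2/4213=0.00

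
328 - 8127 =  - 7799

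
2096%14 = 10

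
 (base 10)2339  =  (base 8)4443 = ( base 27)35h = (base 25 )3ie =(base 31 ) 2DE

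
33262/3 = 33262/3 = 11087.33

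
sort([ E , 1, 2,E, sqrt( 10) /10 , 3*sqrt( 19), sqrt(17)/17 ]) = [sqrt( 17 )/17,sqrt(10 ) /10, 1 , 2,E,E,3*sqrt(19 )]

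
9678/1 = 9678 = 9678.00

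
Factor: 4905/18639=5^1*19^( - 1) = 5/19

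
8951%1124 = 1083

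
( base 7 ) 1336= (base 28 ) id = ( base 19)184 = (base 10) 517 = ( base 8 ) 1005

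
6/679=6/679  =  0.01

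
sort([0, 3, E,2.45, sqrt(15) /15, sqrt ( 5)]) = [ 0, sqrt( 15)/15, sqrt( 5), 2.45,E, 3 ]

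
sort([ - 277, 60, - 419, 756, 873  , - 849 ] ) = [- 849 ,-419,-277, 60,756, 873]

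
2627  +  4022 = 6649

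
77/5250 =11/750 = 0.01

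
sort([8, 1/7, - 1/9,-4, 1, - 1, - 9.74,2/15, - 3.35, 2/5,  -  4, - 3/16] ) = [ - 9.74, - 4, - 4,  -  3.35, - 1, - 3/16 , - 1/9,2/15,1/7, 2/5, 1, 8 ]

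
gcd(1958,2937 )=979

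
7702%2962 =1778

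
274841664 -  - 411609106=686450770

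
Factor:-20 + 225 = 5^1*41^1 = 205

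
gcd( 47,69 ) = 1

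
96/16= 6 = 6.00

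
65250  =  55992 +9258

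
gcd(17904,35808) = 17904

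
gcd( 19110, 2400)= 30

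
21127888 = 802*26344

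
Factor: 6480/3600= 3^2*5^(-1) = 9/5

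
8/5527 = 8/5527 = 0.00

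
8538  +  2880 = 11418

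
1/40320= 1/40320  =  0.00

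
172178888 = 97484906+74693982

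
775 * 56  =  43400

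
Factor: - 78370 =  - 2^1 * 5^1*17^1*461^1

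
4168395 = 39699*105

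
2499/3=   833=833.00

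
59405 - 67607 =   -  8202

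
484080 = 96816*5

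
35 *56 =1960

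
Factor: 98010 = 2^1 * 3^4*5^1*11^2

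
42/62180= 21/31090= 0.00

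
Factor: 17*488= 8296 = 2^3*17^1*61^1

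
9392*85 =798320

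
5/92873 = 5/92873 =0.00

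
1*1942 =1942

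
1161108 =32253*36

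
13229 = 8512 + 4717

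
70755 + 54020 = 124775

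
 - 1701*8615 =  - 14654115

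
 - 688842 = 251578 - 940420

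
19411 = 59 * 329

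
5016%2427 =162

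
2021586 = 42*48133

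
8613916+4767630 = 13381546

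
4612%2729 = 1883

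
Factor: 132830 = 2^1*5^1* 37^1* 359^1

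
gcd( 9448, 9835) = 1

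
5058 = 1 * 5058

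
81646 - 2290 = 79356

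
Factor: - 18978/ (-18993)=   6326/6331 = 2^1*13^(-1) * 487^( - 1)*3163^1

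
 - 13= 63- 76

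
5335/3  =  1778 + 1/3 =1778.33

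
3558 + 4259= 7817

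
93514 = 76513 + 17001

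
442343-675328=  - 232985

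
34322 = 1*34322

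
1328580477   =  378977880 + 949602597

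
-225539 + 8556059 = 8330520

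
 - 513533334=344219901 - 857753235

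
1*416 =416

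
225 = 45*5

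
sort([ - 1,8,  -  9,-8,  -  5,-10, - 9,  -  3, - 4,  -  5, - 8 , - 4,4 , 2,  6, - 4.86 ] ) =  [-10,  -  9,  -  9, - 8, - 8 , - 5, -5 , - 4.86, - 4,-4,-3, -1,  2,  4, 6,8] 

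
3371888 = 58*58136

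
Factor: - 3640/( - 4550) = 4/5 = 2^2 * 5^( - 1 ) 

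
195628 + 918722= 1114350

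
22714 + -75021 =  - 52307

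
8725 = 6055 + 2670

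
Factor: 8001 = 3^2* 7^1*127^1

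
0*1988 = 0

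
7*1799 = 12593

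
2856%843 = 327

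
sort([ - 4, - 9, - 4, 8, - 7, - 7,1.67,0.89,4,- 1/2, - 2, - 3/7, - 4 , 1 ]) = [ - 9,-7, - 7, - 4, - 4, - 4,-2, - 1/2, - 3/7, 0.89 , 1, 1.67,4 , 8]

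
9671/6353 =1  +  3318/6353= 1.52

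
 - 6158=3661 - 9819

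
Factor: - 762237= - 3^3 * 7^1*37^1*109^1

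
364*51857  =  18875948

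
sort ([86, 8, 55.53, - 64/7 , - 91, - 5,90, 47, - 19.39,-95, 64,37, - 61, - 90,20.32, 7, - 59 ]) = [ - 95 ,-91,-90, - 61 ,-59, - 19.39, - 64/7, - 5, 7, 8, 20.32, 37, 47,55.53, 64, 86, 90 ]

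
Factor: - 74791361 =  - 4243^1 * 17627^1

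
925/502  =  1+ 423/502 =1.84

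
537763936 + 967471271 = 1505235207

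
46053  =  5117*9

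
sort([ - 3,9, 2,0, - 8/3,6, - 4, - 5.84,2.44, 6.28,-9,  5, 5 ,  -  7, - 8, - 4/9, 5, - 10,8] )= [ - 10, - 9, - 8  , - 7, - 5.84,-4, - 3,-8/3, - 4/9, 0, 2, 2.44,  5, 5, 5 , 6,6.28, 8, 9]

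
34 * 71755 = 2439670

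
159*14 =2226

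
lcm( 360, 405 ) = 3240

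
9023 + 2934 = 11957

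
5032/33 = 152+16/33 = 152.48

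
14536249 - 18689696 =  - 4153447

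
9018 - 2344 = 6674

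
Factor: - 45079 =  - 61^1*739^1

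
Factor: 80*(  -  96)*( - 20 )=153600 =2^11*3^1*5^2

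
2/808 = 1/404=0.00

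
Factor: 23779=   7^1*43^1*79^1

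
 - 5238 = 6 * ( -873)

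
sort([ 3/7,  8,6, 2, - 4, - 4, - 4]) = [ - 4, - 4,-4, 3/7, 2,6, 8 ]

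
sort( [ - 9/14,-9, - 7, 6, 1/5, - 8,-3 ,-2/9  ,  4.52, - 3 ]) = [-9,-8 , - 7, - 3 ,  -  3, -9/14, - 2/9, 1/5,4.52,6]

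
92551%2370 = 121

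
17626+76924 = 94550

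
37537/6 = 37537/6 = 6256.17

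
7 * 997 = 6979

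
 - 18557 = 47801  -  66358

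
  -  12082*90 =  - 1087380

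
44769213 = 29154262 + 15614951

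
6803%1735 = 1598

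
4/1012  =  1/253 = 0.00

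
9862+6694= 16556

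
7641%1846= 257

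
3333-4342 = - 1009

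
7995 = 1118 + 6877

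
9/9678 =3/3226  =  0.00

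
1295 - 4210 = -2915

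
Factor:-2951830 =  - 2^1*5^1*7^1 * 42169^1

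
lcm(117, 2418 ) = 7254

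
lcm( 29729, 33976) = 237832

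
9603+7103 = 16706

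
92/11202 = 46/5601 = 0.01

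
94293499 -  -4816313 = 99109812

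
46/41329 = 46/41329 = 0.00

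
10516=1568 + 8948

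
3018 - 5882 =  - 2864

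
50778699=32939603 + 17839096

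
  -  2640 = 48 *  ( - 55) 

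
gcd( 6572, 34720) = 124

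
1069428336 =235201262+834227074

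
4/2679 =4/2679= 0.00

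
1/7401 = 1/7401 = 0.00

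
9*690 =6210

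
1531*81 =124011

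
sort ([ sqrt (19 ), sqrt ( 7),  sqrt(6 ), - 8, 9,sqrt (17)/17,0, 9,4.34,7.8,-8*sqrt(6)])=[-8*sqrt(6), - 8,0,sqrt( 17) /17,  sqrt( 6), sqrt( 7), 4.34,  sqrt(19 ),  7.8, 9,9 ]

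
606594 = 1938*313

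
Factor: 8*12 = 2^5*3^1 = 96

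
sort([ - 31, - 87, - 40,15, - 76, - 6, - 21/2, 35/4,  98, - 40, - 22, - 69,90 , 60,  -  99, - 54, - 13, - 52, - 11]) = [ - 99, - 87, - 76,-69, - 54,-52, - 40,  -  40,-31,  -  22,  -  13, - 11, - 21/2, - 6, 35/4, 15, 60,90, 98]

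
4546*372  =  1691112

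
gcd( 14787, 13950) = 279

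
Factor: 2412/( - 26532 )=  - 1/11  =  -11^( - 1)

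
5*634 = 3170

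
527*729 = 384183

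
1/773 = 1/773=0.00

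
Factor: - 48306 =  -2^1*3^1*83^1*97^1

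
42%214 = 42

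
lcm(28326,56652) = 56652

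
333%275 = 58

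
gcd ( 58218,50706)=1878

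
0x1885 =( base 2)1100010000101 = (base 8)14205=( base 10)6277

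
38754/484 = 19377/242 = 80.07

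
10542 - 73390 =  - 62848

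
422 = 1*422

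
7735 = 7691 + 44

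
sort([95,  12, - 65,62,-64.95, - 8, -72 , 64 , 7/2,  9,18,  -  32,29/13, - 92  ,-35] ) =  [ - 92 , - 72, - 65,-64.95, - 35, - 32, - 8 , 29/13, 7/2, 9,12,18, 62,64,95]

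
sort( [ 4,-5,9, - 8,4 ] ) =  [ - 8, - 5,4, 4,9 ]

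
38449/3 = 12816  +  1/3 = 12816.33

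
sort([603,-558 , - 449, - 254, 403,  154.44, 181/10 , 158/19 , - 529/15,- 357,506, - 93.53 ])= [ - 558, - 449,-357, - 254, - 93.53, - 529/15, 158/19 , 181/10, 154.44  ,  403,506, 603 ] 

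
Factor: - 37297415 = -5^1*211^1*35353^1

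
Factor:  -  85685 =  - 5^1*17137^1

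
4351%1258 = 577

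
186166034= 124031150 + 62134884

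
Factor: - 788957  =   - 13^1*60689^1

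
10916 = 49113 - 38197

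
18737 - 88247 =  - 69510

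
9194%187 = 31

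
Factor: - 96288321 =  - 3^1*151^1 * 212557^1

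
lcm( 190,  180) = 3420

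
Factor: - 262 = -2^1*131^1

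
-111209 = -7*15887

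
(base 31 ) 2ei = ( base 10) 2374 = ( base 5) 33444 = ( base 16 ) 946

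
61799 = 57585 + 4214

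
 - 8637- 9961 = - 18598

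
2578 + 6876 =9454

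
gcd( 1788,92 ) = 4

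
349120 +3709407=4058527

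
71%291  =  71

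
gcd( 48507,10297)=1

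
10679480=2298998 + 8380482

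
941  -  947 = -6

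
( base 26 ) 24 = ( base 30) 1q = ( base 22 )2c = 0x38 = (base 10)56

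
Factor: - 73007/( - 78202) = 2^( - 1 )*11^1* 61^( - 1) * 641^( -1) * 6637^1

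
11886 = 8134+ 3752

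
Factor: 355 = 5^1*71^1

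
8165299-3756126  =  4409173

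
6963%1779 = 1626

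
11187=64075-52888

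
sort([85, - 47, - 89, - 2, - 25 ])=[ - 89, - 47, - 25, - 2, 85]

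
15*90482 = 1357230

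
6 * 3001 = 18006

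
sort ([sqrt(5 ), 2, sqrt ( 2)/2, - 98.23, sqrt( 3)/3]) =[ - 98.23,sqrt(3 ) /3,sqrt (2 )/2, 2,sqrt( 5 )]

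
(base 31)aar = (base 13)46b2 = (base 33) 94E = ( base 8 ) 23333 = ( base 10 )9947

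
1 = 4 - 3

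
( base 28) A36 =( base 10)7930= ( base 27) ANJ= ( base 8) 17372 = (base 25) ch5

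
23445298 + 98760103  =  122205401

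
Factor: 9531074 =2^1*7^1*31^1*21961^1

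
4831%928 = 191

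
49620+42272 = 91892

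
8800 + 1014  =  9814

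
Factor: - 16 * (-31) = 496= 2^4*31^1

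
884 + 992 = 1876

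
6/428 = 3/214 = 0.01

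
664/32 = 20 + 3/4=20.75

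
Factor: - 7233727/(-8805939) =3^( - 1) * 41^( - 1) * 71593^( - 1) * 7233727^1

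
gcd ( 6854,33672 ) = 46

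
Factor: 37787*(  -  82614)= -3121735218 = -2^1*3^1*7^2*29^1  *281^1*1303^1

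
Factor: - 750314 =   -  2^1 *375157^1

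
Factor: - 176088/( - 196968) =253/283 = 11^1*23^1*283^( - 1)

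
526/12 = 43 + 5/6 = 43.83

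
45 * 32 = 1440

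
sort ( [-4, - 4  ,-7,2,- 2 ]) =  [-7, -4,-4,  -  2,2 ] 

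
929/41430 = 929/41430 = 0.02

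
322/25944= 7/564 = 0.01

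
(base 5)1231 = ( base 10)191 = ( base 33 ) 5q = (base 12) 13B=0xBF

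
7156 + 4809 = 11965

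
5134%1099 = 738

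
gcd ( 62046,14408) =2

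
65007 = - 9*( - 7223)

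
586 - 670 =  - 84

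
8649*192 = 1660608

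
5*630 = 3150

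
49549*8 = 396392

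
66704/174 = 383+31/87 = 383.36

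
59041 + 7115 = 66156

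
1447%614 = 219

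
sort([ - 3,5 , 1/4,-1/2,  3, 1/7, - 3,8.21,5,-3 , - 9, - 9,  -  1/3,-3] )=[ - 9, - 9,-3, - 3,- 3, - 3,-1/2,-1/3,1/7,1/4,3,5,5,  8.21] 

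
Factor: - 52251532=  - 2^2*179^1*72977^1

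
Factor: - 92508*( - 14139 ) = 2^2*3^3*13^1*593^1*1571^1 =1307970612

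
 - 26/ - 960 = 13/480 = 0.03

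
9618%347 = 249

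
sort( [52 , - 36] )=[ - 36, 52 ] 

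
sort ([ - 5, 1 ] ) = [ - 5,1 ] 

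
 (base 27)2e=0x44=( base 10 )68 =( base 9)75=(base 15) 48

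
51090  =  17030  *3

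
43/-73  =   - 43/73  =  - 0.59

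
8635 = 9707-1072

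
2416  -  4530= -2114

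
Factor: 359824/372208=523/541 = 523^1*541^( - 1)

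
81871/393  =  208+127/393 = 208.32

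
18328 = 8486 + 9842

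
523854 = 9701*54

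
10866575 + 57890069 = 68756644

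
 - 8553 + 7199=- 1354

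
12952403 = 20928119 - 7975716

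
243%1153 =243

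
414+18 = 432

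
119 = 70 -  - 49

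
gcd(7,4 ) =1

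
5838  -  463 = 5375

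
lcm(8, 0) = 0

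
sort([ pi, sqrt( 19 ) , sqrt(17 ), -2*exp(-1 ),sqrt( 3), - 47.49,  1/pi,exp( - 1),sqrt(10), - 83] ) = [ - 83,- 47.49, - 2*exp ( - 1 ), 1/pi,exp(-1), sqrt( 3), pi , sqrt( 10), sqrt( 17 ),sqrt( 19)]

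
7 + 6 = 13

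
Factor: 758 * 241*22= 4018916 = 2^2*11^1*241^1*379^1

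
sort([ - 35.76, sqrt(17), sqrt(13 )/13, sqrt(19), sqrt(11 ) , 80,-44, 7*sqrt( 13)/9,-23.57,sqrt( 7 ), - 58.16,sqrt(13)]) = [ - 58.16, - 44,- 35.76 , - 23.57, sqrt( 13 )/13, sqrt( 7 ), 7*sqrt(13 )/9,sqrt( 11 ), sqrt(13 ), sqrt( 17 ),  sqrt( 19),80] 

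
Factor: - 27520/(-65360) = 2^3*19^ ( - 1) = 8/19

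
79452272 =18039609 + 61412663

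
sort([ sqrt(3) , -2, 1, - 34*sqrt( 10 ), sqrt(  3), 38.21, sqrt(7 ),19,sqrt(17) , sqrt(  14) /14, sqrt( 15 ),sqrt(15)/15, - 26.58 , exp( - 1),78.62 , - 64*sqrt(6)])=[  -  64 * sqrt( 6), - 34*sqrt( 10), - 26.58 ,-2, sqrt( 15)/15, sqrt(14) /14 , exp( - 1 ), 1,sqrt( 3 ),sqrt( 3), sqrt( 7 ), sqrt( 15),  sqrt(17), 19, 38.21,  78.62 ] 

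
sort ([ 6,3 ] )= [3, 6]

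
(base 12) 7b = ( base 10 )95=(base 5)340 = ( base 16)5F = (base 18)55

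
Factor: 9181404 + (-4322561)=11^1*441713^1 =4858843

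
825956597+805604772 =1631561369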